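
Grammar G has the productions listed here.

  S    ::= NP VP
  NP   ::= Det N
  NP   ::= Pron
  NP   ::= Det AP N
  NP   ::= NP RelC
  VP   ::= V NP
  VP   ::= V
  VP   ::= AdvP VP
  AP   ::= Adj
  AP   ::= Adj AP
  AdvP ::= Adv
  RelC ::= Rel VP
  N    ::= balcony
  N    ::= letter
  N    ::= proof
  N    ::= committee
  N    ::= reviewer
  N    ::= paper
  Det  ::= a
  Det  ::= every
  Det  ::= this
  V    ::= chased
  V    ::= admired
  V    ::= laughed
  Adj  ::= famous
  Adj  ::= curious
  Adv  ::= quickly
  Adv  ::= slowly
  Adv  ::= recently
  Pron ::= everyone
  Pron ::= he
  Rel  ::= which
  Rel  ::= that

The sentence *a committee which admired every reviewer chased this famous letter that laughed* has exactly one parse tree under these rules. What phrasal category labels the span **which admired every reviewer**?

S
  NP
    NP
      Det: a
      N: committee
    RelC
      Rel: which
      VP
        V: admired
        NP
          Det: every
          N: reviewer
  VP
    V: chased
    NP
      NP
        Det: this
        AP
          Adj: famous
        N: letter
      RelC
        Rel: that
        VP
          V: laughed
The span 'which admired every reviewer' is the RelC node built by RelC → Rel VP.

RelC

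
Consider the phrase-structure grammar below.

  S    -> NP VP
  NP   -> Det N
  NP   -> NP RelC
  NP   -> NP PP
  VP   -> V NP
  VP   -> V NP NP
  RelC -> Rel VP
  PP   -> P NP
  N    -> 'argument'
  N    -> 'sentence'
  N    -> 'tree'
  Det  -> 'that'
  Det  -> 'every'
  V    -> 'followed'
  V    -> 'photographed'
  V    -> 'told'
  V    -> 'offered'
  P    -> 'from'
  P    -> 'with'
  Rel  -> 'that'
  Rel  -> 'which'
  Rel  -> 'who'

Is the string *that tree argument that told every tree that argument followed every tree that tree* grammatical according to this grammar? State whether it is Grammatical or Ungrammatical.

Ungrammatical

An N word can never sit immediately before an N word in any string this grammar generates, so the substring 'tree argument' rules out a derivation.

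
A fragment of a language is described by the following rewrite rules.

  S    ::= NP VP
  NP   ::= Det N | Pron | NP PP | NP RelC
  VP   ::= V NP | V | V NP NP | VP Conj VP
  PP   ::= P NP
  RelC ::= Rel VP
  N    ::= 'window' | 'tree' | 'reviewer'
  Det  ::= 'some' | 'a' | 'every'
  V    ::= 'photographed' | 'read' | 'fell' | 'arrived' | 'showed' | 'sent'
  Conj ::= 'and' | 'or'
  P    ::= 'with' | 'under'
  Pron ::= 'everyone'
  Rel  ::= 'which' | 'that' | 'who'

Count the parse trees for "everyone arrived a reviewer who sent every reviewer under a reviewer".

Two of the 3 distinct bracketings:
[S [NP [Pron everyone]] [VP [V arrived] [NP [NP [NP [Det a] [N reviewer]] [RelC [Rel who] [VP [V sent] [NP [Det every] [N reviewer]]]]] [PP [P under] [NP [Det a] [N reviewer]]]]]]
[S [NP [Pron everyone]] [VP [V arrived] [NP [NP [Det a] [N reviewer]] [RelC [Rel who] [VP [V sent] [NP [NP [Det every] [N reviewer]] [PP [P under] [NP [Det a] [N reviewer]]]]]]]]]
The trees differ in how a recursive rule is bracketed over the same span.

3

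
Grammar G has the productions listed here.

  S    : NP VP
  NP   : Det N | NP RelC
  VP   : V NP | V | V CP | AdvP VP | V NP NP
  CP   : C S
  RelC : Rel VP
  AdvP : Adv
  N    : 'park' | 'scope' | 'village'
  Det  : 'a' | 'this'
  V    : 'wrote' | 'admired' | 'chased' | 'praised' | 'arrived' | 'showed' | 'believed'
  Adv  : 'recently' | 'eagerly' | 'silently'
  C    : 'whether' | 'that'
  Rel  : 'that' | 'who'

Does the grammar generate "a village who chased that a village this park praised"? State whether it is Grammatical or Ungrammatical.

Ungrammatical

For S → NP VP, every NP-prefix leaves a non-VP remainder: after 'a village' the remainder is not a VP; after 'a village who chased' the remainder is not a VP.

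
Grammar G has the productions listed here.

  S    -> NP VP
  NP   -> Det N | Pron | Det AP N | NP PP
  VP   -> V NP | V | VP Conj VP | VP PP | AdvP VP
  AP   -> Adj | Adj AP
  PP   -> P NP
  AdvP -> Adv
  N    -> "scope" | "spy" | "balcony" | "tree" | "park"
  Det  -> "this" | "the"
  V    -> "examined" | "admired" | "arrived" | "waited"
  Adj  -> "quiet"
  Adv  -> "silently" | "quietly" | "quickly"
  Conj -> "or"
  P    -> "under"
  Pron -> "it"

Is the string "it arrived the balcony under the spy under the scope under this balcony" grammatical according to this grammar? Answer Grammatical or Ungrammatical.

[S [NP [Pron it]] [VP [V arrived] [NP [NP [Det the] [N balcony]] [PP [P under] [NP [NP [Det the] [N spy]] [PP [P under] [NP [NP [Det the] [N scope]] [PP [P under] [NP [Det this] [N balcony]]]]]]]]]]
Each bracket corresponds to one application of a listed rule, so the string is derivable from S.

Grammatical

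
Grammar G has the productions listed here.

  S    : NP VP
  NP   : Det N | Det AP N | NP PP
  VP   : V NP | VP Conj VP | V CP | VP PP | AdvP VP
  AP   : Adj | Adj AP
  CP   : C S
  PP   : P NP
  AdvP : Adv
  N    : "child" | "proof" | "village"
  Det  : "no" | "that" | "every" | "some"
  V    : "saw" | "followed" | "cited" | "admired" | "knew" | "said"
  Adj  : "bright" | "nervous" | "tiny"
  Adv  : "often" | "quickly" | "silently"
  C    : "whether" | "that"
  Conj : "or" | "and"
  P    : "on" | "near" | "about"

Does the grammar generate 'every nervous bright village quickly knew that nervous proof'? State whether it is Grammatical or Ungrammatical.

Grammatical

S
  NP
    Det: every
    AP
      Adj: nervous
      AP
        Adj: bright
    N: village
  VP
    AdvP
      Adv: quickly
    VP
      V: knew
      NP
        Det: that
        AP
          Adj: nervous
        N: proof
Each bracket corresponds to one application of a listed rule, so the string is derivable from S.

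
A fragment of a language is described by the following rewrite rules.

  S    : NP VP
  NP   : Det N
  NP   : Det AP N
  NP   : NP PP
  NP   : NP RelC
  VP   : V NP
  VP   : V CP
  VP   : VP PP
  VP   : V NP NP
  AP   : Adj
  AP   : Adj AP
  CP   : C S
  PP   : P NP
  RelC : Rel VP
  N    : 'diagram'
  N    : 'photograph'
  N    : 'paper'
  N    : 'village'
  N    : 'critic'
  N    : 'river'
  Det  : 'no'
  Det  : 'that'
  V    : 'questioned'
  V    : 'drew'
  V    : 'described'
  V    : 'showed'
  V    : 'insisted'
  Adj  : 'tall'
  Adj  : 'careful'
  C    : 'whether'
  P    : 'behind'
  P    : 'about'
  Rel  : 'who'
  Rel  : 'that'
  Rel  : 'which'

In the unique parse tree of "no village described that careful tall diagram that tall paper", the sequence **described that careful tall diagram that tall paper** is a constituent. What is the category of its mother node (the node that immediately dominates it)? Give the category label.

S
  NP
    Det: no
    N: village
  VP
    V: described
    NP
      Det: that
      AP
        Adj: careful
        AP
          Adj: tall
      N: diagram
    NP
      Det: that
      AP
        Adj: tall
      N: paper
The span 'described that careful tall diagram that tall paper' is the VP node built by VP → V NP NP.
Its mother is the S built by S → NP VP.

S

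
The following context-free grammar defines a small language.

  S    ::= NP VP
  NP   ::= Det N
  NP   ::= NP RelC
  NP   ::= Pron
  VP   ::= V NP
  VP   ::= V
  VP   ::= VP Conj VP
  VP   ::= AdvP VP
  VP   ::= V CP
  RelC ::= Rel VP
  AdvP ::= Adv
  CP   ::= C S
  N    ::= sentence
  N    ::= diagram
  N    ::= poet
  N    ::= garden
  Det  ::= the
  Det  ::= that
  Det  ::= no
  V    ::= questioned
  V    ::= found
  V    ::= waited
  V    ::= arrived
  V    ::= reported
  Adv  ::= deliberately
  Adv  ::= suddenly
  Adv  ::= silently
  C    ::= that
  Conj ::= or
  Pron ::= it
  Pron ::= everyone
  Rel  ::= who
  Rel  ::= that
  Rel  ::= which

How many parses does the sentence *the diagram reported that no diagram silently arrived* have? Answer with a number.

[S [NP [Det the] [N diagram]] [VP [V reported] [CP [C that] [S [NP [Det no] [N diagram]] [VP [AdvP [Adv silently]] [VP [V arrived]]]]]]]
No rule offers an alternative attachment or grouping for any span, so this is the only derivation.

1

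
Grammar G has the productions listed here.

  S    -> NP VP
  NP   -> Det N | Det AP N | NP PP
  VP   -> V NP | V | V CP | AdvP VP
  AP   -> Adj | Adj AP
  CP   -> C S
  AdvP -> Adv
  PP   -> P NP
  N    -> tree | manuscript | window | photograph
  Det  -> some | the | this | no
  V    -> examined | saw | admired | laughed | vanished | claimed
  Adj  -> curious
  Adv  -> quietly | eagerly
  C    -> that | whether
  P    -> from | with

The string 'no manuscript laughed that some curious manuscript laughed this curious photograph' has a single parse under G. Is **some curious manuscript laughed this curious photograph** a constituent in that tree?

Yes

[S [NP [Det no] [N manuscript]] [VP [V laughed] [CP [C that] [S [NP [Det some] [AP [Adj curious]] [N manuscript]] [VP [V laughed] [NP [Det this] [AP [Adj curious]] [N photograph]]]]]]]
The words 'some curious manuscript laughed this curious photograph' are exhaustively dominated by a single S node (built by S → NP VP), so they form a constituent.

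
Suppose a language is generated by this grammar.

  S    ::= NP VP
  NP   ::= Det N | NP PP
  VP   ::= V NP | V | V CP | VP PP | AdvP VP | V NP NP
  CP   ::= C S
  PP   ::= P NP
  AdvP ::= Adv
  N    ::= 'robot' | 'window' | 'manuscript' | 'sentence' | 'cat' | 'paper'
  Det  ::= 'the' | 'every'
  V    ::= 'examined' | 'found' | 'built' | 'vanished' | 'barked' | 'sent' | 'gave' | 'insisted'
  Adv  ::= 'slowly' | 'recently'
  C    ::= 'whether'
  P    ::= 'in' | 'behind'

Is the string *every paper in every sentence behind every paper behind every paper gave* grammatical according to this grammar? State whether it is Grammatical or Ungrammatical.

[S [NP [NP [Det every] [N paper]] [PP [P in] [NP [NP [Det every] [N sentence]] [PP [P behind] [NP [NP [Det every] [N paper]] [PP [P behind] [NP [Det every] [N paper]]]]]]]] [VP [V gave]]]
Each bracket corresponds to one application of a listed rule, so the string is derivable from S.

Grammatical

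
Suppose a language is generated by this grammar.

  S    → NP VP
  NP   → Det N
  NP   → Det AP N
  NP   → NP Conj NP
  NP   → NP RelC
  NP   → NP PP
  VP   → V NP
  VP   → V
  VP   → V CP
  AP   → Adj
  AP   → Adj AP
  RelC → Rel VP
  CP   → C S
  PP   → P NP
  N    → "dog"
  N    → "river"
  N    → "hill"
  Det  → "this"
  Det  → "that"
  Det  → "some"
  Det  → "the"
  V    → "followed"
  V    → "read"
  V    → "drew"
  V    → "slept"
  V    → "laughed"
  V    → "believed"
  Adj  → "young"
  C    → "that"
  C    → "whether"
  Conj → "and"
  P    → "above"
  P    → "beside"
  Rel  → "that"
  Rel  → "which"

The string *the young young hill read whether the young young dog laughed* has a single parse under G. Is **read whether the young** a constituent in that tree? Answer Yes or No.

No

[S [NP [Det the] [AP [Adj young] [AP [Adj young]]] [N hill]] [VP [V read] [CP [C whether] [S [NP [Det the] [AP [Adj young] [AP [Adj young]]] [N dog]] [VP [V laughed]]]]]]
The smallest constituent containing 'read whether the young' is the VP spanning 'read whether the young young dog laughed'; no single node in the tree dominates exactly the given words.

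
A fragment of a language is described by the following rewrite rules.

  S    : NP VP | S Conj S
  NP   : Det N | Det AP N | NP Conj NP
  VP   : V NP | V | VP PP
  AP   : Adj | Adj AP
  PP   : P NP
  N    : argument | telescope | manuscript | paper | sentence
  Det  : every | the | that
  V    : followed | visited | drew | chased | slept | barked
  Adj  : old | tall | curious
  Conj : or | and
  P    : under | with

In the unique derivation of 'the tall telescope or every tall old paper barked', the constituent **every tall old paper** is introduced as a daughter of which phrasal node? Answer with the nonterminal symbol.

S
  NP
    NP
      Det: the
      AP
        Adj: tall
      N: telescope
    Conj: or
    NP
      Det: every
      AP
        Adj: tall
        AP
          Adj: old
      N: paper
  VP
    V: barked
The span 'every tall old paper' is the NP node built by NP → Det AP N.
Its mother is the NP built by NP → NP Conj NP.

NP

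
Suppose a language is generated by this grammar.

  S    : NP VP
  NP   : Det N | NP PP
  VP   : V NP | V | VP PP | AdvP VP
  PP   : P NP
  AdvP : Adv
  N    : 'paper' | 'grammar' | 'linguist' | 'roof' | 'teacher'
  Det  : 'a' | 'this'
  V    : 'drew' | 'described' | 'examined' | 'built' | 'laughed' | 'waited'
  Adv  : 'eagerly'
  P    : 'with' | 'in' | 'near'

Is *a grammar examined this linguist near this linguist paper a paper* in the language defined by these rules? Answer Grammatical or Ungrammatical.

Ungrammatical

An N word can never sit immediately before an N word in any string this grammar generates, so the substring 'linguist paper' rules out a derivation.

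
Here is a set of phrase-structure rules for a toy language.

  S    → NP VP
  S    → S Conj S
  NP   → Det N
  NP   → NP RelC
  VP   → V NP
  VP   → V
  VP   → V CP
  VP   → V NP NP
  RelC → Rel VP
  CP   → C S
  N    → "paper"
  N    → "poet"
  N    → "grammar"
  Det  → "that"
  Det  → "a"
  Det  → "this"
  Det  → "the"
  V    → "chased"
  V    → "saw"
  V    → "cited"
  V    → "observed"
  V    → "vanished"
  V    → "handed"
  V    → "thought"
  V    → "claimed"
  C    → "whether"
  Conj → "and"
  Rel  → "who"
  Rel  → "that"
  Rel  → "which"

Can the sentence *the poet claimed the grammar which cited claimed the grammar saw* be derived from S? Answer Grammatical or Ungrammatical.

Ungrammatical

For S → NP VP, the only prefix that parses as NP is 'the poet', but the remainder 'claimed the grammar which cited claimed the grammar saw' is not a VP under these rules. The alternative S rule S → S Conj S likewise has no satisfying split.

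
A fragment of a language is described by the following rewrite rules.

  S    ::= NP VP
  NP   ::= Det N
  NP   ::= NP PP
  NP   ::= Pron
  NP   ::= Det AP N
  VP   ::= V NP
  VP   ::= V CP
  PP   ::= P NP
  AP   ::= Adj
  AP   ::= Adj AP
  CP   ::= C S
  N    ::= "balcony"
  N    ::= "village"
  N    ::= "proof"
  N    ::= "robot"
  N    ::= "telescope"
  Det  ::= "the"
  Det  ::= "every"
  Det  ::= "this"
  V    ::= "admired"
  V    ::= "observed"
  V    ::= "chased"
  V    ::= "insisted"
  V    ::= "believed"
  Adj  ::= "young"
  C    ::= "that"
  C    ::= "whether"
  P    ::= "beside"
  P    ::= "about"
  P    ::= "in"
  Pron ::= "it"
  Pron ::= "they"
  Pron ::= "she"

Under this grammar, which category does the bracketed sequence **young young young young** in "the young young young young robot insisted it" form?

AP

[S [NP [Det the] [AP [Adj young] [AP [Adj young] [AP [Adj young] [AP [Adj young]]]]] [N robot]] [VP [V insisted] [NP [Pron it]]]]
The span 'young young young young' is the AP node built by AP → Adj AP.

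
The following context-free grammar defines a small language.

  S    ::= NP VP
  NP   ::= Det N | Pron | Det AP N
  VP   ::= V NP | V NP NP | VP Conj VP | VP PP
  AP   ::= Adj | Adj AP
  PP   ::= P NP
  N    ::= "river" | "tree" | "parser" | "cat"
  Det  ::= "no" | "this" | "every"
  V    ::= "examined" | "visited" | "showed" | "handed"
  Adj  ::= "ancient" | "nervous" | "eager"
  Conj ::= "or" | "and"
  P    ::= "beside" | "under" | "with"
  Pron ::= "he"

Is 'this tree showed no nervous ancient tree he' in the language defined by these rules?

Grammatical

S
  NP
    Det: this
    N: tree
  VP
    V: showed
    NP
      Det: no
      AP
        Adj: nervous
        AP
          Adj: ancient
      N: tree
    NP
      Pron: he
Every word is introduced by a lexical rule and the phrasal rules combine the resulting categories into a single S.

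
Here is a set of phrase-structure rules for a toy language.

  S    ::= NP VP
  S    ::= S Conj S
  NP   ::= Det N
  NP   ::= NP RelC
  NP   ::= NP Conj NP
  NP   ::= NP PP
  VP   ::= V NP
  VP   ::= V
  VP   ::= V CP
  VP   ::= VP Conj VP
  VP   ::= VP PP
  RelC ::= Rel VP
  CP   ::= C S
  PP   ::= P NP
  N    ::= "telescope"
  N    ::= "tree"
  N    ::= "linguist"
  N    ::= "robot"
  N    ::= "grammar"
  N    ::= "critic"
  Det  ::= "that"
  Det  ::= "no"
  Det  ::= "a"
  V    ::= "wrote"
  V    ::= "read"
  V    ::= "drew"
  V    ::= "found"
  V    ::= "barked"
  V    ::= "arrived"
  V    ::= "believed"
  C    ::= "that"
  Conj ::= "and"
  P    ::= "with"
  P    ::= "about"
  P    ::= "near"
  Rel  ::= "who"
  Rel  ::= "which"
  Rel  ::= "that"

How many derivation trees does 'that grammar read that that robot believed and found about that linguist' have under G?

5

Two of the 5 distinct bracketings:
[S [NP [Det that] [N grammar]] [VP [V read] [CP [C that] [S [NP [Det that] [N robot]] [VP [VP [V believed]] [Conj and] [VP [VP [V found]] [PP [P about] [NP [Det that] [N linguist]]]]]]]]]
[S [NP [Det that] [N grammar]] [VP [V read] [CP [C that] [S [NP [Det that] [N robot]] [VP [VP [VP [V believed]] [Conj and] [VP [V found]]] [PP [P about] [NP [Det that] [N linguist]]]]]]]]
The trees differ in how a recursive rule is bracketed over the same span.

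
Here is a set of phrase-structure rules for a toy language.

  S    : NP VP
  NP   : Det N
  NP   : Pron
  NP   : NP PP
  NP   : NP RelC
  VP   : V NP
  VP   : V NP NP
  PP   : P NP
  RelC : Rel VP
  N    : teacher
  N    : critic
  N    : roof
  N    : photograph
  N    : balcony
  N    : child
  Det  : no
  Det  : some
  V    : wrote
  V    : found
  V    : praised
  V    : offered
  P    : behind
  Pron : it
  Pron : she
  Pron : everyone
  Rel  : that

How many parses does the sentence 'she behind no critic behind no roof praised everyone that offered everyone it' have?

4

Two of the 4 distinct bracketings:
[S [NP [NP [Pron she]] [PP [P behind] [NP [NP [Det no] [N critic]] [PP [P behind] [NP [Det no] [N roof]]]]]] [VP [V praised] [NP [NP [Pron everyone]] [RelC [Rel that] [VP [V offered] [NP [Pron everyone]] [NP [Pron it]]]]]]]
[S [NP [NP [Pron she]] [PP [P behind] [NP [NP [Det no] [N critic]] [PP [P behind] [NP [Det no] [N roof]]]]]] [VP [V praised] [NP [NP [Pron everyone]] [RelC [Rel that] [VP [V offered] [NP [Pron everyone]]]]] [NP [Pron it]]]]
The trees differ in how a recursive rule is bracketed over the same span.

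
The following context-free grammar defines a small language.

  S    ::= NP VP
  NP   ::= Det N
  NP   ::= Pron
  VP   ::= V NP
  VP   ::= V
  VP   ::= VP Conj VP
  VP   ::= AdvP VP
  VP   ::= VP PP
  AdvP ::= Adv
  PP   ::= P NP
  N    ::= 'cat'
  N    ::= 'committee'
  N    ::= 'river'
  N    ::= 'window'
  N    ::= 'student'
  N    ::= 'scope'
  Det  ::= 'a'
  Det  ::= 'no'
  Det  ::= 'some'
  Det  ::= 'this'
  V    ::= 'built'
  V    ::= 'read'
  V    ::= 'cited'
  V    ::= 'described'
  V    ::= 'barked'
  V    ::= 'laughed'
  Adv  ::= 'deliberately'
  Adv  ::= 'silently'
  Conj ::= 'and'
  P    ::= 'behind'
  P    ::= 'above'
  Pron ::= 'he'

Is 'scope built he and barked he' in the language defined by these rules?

Ungrammatical

For S → NP VP, no prefix of the string parses as an NP.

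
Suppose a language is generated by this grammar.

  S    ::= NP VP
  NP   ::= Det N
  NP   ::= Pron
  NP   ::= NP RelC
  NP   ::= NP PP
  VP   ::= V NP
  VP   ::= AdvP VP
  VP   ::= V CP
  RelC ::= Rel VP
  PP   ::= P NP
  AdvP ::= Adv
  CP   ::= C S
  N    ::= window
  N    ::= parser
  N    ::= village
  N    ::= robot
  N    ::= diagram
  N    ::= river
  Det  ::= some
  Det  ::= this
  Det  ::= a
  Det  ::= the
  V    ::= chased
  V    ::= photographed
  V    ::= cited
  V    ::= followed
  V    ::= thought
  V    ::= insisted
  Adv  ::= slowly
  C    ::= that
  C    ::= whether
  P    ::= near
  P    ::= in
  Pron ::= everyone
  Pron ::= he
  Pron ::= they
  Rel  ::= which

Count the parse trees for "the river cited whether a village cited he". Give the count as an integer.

[S [NP [Det the] [N river]] [VP [V cited] [CP [C whether] [S [NP [Det a] [N village]] [VP [V cited] [NP [Pron he]]]]]]]
No rule offers an alternative attachment or grouping for any span, so this is the only derivation.

1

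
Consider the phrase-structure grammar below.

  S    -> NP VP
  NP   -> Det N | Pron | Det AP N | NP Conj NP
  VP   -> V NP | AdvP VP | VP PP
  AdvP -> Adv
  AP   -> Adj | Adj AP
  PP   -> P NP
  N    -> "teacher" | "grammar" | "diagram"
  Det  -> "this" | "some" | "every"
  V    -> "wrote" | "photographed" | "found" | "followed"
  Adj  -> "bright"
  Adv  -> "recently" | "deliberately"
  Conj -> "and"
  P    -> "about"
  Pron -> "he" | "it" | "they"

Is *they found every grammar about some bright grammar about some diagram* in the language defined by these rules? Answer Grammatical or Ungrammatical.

Grammatical

[S [NP [Pron they]] [VP [VP [VP [V found] [NP [Det every] [N grammar]]] [PP [P about] [NP [Det some] [AP [Adj bright]] [N grammar]]]] [PP [P about] [NP [Det some] [N diagram]]]]]
Each bracket corresponds to one application of a listed rule, so the string is derivable from S.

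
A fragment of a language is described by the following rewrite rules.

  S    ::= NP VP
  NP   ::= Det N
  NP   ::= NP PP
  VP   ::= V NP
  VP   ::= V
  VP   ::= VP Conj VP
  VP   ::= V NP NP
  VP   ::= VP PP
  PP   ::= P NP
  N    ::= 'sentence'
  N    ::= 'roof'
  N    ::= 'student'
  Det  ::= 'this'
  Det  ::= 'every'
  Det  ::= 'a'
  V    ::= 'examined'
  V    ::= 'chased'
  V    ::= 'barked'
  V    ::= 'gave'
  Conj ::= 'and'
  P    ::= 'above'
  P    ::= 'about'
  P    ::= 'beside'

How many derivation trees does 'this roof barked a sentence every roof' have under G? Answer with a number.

[S [NP [Det this] [N roof]] [VP [V barked] [NP [Det a] [N sentence]] [NP [Det every] [N roof]]]]
No rule offers an alternative attachment or grouping for any span, so this is the only derivation.

1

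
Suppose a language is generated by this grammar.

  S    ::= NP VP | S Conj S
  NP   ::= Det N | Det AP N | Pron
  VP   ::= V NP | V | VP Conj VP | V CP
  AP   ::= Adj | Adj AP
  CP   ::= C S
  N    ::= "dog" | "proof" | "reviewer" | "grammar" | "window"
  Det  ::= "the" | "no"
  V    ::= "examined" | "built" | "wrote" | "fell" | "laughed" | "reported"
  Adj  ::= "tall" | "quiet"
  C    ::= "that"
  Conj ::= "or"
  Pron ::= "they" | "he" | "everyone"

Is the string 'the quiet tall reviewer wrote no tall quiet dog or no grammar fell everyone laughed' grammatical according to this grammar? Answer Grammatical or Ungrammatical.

Ungrammatical

For S → NP VP, the only prefix that parses as NP is 'the quiet tall reviewer', but the remainder 'wrote no tall quiet dog or no grammar fell everyone laughed' is not a VP under these rules. The alternative S rule S → S Conj S likewise has no satisfying split.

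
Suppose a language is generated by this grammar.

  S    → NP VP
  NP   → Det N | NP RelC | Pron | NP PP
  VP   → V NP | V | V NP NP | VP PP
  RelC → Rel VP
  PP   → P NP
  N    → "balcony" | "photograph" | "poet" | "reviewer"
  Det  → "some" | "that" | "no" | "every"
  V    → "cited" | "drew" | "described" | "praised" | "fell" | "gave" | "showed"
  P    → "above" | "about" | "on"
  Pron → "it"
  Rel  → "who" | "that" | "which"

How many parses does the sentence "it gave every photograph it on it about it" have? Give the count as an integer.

Two of the 5 distinct bracketings:
[S [NP [Pron it]] [VP [V gave] [NP [Det every] [N photograph]] [NP [NP [Pron it]] [PP [P on] [NP [NP [Pron it]] [PP [P about] [NP [Pron it]]]]]]]]
[S [NP [Pron it]] [VP [V gave] [NP [Det every] [N photograph]] [NP [NP [NP [Pron it]] [PP [P on] [NP [Pron it]]]] [PP [P about] [NP [Pron it]]]]]]
The trees differ in how a recursive rule is bracketed over the same span.

5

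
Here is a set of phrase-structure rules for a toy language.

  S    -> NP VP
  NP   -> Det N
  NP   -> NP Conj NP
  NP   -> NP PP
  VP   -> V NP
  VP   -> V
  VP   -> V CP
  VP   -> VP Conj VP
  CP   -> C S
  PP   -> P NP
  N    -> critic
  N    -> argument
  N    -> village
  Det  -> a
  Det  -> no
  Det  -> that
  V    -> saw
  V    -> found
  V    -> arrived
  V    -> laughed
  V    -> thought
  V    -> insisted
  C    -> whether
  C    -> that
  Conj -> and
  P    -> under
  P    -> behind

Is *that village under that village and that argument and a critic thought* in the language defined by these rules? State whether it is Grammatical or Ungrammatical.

Grammatical

[S [NP [NP [NP [Det that] [N village]] [PP [P under] [NP [Det that] [N village]]]] [Conj and] [NP [NP [Det that] [N argument]] [Conj and] [NP [Det a] [N critic]]]] [VP [V thought]]]
The bracketing above is licensed at every node by one of the given productions, with S at the root.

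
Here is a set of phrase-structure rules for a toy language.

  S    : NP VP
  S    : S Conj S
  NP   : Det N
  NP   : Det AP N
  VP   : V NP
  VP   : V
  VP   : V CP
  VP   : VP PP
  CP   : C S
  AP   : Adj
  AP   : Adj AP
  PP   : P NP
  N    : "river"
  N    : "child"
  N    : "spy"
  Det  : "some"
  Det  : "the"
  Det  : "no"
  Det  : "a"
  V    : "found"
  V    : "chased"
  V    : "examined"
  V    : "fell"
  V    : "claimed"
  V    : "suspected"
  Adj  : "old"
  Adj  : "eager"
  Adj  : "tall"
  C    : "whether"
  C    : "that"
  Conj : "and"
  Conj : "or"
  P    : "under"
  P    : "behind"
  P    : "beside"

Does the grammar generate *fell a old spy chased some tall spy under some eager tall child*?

For S → NP VP, no prefix of the string parses as an NP. The alternative S rule S → S Conj S likewise has no satisfying split.

Ungrammatical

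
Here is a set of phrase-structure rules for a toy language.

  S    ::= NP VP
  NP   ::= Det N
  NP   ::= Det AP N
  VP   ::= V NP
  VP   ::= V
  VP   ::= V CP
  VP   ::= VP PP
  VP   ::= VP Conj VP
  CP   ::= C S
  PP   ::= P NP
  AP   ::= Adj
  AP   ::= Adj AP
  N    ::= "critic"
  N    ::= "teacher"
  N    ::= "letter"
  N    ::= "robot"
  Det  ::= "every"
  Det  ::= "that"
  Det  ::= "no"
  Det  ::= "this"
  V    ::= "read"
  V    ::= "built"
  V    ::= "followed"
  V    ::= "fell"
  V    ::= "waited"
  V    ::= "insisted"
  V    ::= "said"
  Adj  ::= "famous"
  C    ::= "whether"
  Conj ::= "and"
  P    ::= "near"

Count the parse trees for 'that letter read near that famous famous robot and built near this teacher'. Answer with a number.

The two bracketings:
[S [NP [Det that] [N letter]] [VP [VP [VP [VP [V read]] [PP [P near] [NP [Det that] [AP [Adj famous] [AP [Adj famous]]] [N robot]]]] [Conj and] [VP [V built]]] [PP [P near] [NP [Det this] [N teacher]]]]]
[S [NP [Det that] [N letter]] [VP [VP [VP [V read]] [PP [P near] [NP [Det that] [AP [Adj famous] [AP [Adj famous]]] [N robot]]]] [Conj and] [VP [VP [V built]] [PP [P near] [NP [Det this] [N teacher]]]]]]
The trees differ in how a recursive rule is bracketed over the same span.

2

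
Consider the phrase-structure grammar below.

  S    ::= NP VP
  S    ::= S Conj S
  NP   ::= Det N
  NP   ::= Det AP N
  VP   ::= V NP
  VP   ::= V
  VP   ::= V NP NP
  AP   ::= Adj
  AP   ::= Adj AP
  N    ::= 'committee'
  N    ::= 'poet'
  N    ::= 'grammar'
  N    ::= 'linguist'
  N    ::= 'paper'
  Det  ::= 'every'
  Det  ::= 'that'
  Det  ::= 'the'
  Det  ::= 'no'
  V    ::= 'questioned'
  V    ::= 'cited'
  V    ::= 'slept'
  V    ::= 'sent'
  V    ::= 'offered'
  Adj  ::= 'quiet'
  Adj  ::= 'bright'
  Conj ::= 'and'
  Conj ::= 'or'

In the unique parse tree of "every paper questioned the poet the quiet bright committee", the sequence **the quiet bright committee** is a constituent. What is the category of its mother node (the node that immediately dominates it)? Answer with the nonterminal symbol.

VP

[S [NP [Det every] [N paper]] [VP [V questioned] [NP [Det the] [N poet]] [NP [Det the] [AP [Adj quiet] [AP [Adj bright]]] [N committee]]]]
The span 'the quiet bright committee' is the NP node built by NP → Det AP N.
Its mother is the VP built by VP → V NP NP.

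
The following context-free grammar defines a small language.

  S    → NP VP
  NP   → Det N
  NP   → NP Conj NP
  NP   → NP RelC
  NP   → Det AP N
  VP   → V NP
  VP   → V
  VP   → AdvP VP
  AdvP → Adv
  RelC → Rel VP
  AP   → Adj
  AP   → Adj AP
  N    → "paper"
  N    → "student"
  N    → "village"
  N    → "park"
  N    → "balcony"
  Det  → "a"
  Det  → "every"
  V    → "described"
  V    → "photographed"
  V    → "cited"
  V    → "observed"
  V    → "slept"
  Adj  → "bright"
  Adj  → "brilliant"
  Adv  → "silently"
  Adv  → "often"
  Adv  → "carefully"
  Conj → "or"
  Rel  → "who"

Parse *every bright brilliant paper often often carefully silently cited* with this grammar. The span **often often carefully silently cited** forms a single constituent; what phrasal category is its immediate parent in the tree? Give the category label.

[S [NP [Det every] [AP [Adj bright] [AP [Adj brilliant]]] [N paper]] [VP [AdvP [Adv often]] [VP [AdvP [Adv often]] [VP [AdvP [Adv carefully]] [VP [AdvP [Adv silently]] [VP [V cited]]]]]]]
The span 'often often carefully silently cited' is the VP node built by VP → AdvP VP.
Its mother is the S built by S → NP VP.

S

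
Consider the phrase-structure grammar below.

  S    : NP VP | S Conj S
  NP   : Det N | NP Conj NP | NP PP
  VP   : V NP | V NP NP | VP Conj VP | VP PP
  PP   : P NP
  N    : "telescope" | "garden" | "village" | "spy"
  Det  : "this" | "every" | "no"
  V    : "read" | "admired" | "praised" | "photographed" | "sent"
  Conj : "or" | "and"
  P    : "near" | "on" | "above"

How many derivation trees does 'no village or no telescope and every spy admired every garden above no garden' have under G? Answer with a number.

4

Two of the 4 distinct bracketings:
[S [NP [NP [Det no] [N village]] [Conj or] [NP [NP [Det no] [N telescope]] [Conj and] [NP [Det every] [N spy]]]] [VP [V admired] [NP [NP [Det every] [N garden]] [PP [P above] [NP [Det no] [N garden]]]]]]
[S [NP [NP [Det no] [N village]] [Conj or] [NP [NP [Det no] [N telescope]] [Conj and] [NP [Det every] [N spy]]]] [VP [VP [V admired] [NP [Det every] [N garden]]] [PP [P above] [NP [Det no] [N garden]]]]]
The difference turns on whether NP → NP PP is used at the relevant span, versus an alternative expansion of NP.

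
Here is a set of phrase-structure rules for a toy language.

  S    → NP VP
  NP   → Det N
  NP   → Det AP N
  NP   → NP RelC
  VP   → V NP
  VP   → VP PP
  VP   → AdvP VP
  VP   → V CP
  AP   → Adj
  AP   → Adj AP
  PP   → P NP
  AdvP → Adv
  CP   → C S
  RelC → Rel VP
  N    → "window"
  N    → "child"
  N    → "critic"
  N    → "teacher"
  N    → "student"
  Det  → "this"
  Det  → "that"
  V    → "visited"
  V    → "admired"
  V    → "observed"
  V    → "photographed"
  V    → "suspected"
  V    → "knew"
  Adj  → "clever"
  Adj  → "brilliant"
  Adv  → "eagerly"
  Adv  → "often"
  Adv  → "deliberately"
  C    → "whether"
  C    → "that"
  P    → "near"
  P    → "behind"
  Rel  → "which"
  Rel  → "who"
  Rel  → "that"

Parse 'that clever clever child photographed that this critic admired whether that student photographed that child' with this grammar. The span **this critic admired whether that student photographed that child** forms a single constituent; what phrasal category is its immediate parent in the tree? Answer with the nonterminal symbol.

CP

[S [NP [Det that] [AP [Adj clever] [AP [Adj clever]]] [N child]] [VP [V photographed] [CP [C that] [S [NP [Det this] [N critic]] [VP [V admired] [CP [C whether] [S [NP [Det that] [N student]] [VP [V photographed] [NP [Det that] [N child]]]]]]]]]]
The span 'this critic admired whether that student photographed that child' is the S node built by S → NP VP.
Its mother is the CP built by CP → C S.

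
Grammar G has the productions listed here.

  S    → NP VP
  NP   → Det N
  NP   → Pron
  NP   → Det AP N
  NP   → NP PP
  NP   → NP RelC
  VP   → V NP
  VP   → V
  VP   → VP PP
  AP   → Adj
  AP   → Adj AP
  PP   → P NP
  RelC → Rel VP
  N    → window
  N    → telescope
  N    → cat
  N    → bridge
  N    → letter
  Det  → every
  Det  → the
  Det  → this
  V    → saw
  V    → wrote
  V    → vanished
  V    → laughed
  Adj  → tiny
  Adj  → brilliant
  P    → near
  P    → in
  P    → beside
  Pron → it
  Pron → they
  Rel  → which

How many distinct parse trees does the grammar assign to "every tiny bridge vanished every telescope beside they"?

2

The two bracketings:
[S [NP [Det every] [AP [Adj tiny]] [N bridge]] [VP [V vanished] [NP [NP [Det every] [N telescope]] [PP [P beside] [NP [Pron they]]]]]]
[S [NP [Det every] [AP [Adj tiny]] [N bridge]] [VP [VP [V vanished] [NP [Det every] [N telescope]]] [PP [P beside] [NP [Pron they]]]]]
The difference turns on whether NP → NP PP is used at the relevant span, versus an alternative expansion of NP.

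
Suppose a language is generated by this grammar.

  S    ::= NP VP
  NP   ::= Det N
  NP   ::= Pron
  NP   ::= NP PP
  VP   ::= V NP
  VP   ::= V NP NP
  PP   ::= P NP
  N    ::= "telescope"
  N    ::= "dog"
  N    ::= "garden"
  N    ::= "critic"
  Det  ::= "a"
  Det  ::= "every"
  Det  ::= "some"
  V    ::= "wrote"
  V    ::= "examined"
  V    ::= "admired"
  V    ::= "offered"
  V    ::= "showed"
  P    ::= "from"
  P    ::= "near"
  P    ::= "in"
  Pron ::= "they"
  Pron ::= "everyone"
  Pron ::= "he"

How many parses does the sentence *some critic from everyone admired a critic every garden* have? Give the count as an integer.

1

[S [NP [NP [Det some] [N critic]] [PP [P from] [NP [Pron everyone]]]] [VP [V admired] [NP [Det a] [N critic]] [NP [Det every] [N garden]]]]
No rule offers an alternative attachment or grouping for any span, so this is the only derivation.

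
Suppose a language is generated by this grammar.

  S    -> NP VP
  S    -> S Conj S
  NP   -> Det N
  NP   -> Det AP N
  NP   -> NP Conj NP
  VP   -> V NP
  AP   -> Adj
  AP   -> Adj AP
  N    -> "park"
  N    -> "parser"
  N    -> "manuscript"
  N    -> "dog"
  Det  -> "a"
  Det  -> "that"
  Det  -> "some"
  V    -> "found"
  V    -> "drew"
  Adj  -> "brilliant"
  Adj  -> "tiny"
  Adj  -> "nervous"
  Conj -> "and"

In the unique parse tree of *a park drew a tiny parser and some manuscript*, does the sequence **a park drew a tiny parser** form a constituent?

[S [NP [Det a] [N park]] [VP [V drew] [NP [NP [Det a] [AP [Adj tiny]] [N parser]] [Conj and] [NP [Det some] [N manuscript]]]]]
The smallest constituent containing 'a park drew a tiny parser' is the S spanning 'a park drew a tiny parser and some manuscript'; no single node in the tree dominates exactly the given words.

No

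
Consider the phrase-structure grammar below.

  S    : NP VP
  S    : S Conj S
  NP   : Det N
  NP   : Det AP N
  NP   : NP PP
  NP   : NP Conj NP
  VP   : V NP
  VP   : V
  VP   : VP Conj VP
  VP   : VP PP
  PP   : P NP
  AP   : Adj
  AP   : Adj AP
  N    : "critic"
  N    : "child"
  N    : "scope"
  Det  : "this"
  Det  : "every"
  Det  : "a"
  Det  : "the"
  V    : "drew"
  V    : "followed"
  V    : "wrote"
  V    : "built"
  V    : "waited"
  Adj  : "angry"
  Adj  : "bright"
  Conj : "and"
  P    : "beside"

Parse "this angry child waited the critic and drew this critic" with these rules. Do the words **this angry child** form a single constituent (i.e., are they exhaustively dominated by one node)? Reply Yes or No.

[S [NP [Det this] [AP [Adj angry]] [N child]] [VP [VP [V waited] [NP [Det the] [N critic]]] [Conj and] [VP [V drew] [NP [Det this] [N critic]]]]]
The words 'this angry child' are exhaustively dominated by a single NP node (built by NP → Det AP N), so they form a constituent.

Yes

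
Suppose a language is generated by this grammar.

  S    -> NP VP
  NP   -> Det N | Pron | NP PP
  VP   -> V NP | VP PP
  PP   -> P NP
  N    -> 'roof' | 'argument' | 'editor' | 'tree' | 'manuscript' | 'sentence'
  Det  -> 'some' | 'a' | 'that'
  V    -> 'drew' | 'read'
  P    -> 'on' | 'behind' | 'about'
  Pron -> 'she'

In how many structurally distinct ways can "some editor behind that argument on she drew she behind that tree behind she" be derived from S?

10

Two of the 10 distinct bracketings:
[S [NP [NP [Det some] [N editor]] [PP [P behind] [NP [NP [Det that] [N argument]] [PP [P on] [NP [Pron she]]]]]] [VP [V drew] [NP [NP [Pron she]] [PP [P behind] [NP [NP [Det that] [N tree]] [PP [P behind] [NP [Pron she]]]]]]]]
[S [NP [NP [Det some] [N editor]] [PP [P behind] [NP [NP [Det that] [N argument]] [PP [P on] [NP [Pron she]]]]]] [VP [V drew] [NP [NP [NP [Pron she]] [PP [P behind] [NP [Det that] [N tree]]]] [PP [P behind] [NP [Pron she]]]]]]
The trees differ in how a recursive rule is bracketed over the same span.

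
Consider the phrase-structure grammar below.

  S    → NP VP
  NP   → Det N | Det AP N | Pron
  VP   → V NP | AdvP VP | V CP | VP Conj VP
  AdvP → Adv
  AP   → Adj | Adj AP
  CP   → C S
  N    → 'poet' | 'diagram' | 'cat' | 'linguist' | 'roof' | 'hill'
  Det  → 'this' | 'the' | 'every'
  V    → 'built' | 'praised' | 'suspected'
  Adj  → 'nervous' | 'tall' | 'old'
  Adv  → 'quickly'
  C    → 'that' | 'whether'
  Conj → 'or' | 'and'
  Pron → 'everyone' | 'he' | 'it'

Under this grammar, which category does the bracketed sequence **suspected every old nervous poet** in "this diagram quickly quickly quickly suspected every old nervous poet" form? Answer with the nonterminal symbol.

VP

S
  NP
    Det: this
    N: diagram
  VP
    AdvP
      Adv: quickly
    VP
      AdvP
        Adv: quickly
      VP
        AdvP
          Adv: quickly
        VP
          V: suspected
          NP
            Det: every
            AP
              Adj: old
              AP
                Adj: nervous
            N: poet
The span 'suspected every old nervous poet' is the VP node built by VP → V NP.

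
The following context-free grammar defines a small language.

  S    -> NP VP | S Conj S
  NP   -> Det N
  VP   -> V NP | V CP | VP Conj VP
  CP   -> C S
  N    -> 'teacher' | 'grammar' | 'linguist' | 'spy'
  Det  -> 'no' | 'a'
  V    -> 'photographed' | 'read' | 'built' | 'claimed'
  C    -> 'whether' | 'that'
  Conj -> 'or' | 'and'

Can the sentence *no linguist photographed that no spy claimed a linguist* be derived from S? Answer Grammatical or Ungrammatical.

Grammatical

S
  NP
    Det: no
    N: linguist
  VP
    V: photographed
    CP
      C: that
      S
        NP
          Det: no
          N: spy
        VP
          V: claimed
          NP
            Det: a
            N: linguist
Each bracket corresponds to one application of a listed rule, so the string is derivable from S.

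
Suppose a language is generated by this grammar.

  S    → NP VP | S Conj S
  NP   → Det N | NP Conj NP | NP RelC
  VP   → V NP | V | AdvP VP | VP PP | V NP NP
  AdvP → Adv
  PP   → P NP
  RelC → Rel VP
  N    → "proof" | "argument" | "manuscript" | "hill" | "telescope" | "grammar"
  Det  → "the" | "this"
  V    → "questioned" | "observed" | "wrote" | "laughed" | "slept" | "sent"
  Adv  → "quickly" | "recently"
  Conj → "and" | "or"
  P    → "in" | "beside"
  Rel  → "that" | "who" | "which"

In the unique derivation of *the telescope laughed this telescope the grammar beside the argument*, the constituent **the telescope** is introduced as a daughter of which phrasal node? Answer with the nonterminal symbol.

S

S
  NP
    Det: the
    N: telescope
  VP
    VP
      V: laughed
      NP
        Det: this
        N: telescope
      NP
        Det: the
        N: grammar
    PP
      P: beside
      NP
        Det: the
        N: argument
The span 'the telescope' is the NP node built by NP → Det N.
Its mother is the S built by S → NP VP.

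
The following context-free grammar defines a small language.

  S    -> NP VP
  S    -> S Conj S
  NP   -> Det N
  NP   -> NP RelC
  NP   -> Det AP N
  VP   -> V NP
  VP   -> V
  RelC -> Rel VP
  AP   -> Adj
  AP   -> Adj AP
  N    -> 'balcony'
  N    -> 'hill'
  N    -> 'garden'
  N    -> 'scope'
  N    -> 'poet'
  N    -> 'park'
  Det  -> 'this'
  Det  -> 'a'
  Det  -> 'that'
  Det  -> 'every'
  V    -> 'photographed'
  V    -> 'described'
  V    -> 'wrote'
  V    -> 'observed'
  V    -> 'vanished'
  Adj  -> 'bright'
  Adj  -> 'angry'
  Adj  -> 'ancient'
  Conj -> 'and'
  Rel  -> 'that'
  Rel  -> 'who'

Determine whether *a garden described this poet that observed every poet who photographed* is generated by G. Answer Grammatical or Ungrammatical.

S
  NP
    Det: a
    N: garden
  VP
    V: described
    NP
      NP
        Det: this
        N: poet
      RelC
        Rel: that
        VP
          V: observed
          NP
            NP
              Det: every
              N: poet
            RelC
              Rel: who
              VP
                V: photographed
Every word is introduced by a lexical rule and the phrasal rules combine the resulting categories into a single S.

Grammatical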